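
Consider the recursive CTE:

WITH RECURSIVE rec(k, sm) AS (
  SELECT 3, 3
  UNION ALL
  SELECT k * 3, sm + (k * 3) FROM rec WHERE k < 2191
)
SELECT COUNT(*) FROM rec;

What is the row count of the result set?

Base: k=3, sm=3.
Iteration 1: 3 < 2191 holds -> k = 3 * 3 = 9, sm = 3 + 9 = 12.
Iteration 2: 9 < 2191 holds -> k = 9 * 3 = 27, sm = 12 + 27 = 39.
Iteration 3: 27 < 2191 holds -> k = 27 * 3 = 81, sm = 39 + 81 = 120.
Iteration 4: 81 < 2191 holds -> k = 81 * 3 = 243, sm = 120 + 243 = 363.
Iteration 5: 243 < 2191 holds -> k = 243 * 3 = 729, sm = 363 + 729 = 1092.
Iteration 6: 729 < 2191 holds -> k = 729 * 3 = 2187, sm = 1092 + 2187 = 3279.
Iteration 7: 2187 < 2191 holds -> k = 2187 * 3 = 6561, sm = 3279 + 6561 = 9840.
Iteration 8: 6561 < 2191 fails; recursion stops.
Total rows emitted: 8.

8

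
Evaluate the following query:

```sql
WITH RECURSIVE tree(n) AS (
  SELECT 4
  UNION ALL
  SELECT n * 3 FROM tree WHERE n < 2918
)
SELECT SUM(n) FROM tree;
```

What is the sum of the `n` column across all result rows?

Base: n=4.
Iteration 1: 4 < 2918 holds -> n = 4 * 3 = 12.
Iteration 2: 12 < 2918 holds -> n = 12 * 3 = 36.
Iteration 3: 36 < 2918 holds -> n = 36 * 3 = 108.
Iteration 4: 108 < 2918 holds -> n = 108 * 3 = 324.
Iteration 5: 324 < 2918 holds -> n = 324 * 3 = 972.
Iteration 6: 972 < 2918 holds -> n = 972 * 3 = 2916.
Iteration 7: 2916 < 2918 holds -> n = 2916 * 3 = 8748.
Iteration 8: 8748 < 2918 fails; recursion stops.
SUM(n) = 4 + 12 + 36 + 108 + 324 + 972 + 2916 + 8748 = 13120.

13120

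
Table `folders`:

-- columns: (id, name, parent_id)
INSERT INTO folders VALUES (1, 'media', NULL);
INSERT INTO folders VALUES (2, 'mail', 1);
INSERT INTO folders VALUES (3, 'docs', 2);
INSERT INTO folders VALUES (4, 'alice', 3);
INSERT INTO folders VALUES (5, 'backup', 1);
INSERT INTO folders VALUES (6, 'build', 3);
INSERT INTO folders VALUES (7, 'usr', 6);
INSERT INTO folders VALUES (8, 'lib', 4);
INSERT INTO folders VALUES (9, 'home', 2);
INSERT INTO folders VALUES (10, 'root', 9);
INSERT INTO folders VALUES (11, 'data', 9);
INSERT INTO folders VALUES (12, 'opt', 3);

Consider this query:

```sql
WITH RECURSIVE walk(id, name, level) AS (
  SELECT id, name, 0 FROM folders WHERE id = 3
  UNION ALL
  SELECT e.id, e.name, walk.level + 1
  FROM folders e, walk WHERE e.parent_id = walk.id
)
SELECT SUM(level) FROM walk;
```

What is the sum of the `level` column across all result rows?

Base: id=3 (docs) at level 0.
Iteration 1: rows with parent_id in {3} -> alice (id 4, level 1), build (id 6, level 1), opt (id 12, level 1).
Iteration 2: rows with parent_id in {4,6,12} -> usr (id 7, level 2), lib (id 8, level 2).
Iteration 3: no rows with parent_id in {7,8}; recursion stops.
SUM(level) = 0 + 1 + 1 + 1 + 2 + 2 = 7.

7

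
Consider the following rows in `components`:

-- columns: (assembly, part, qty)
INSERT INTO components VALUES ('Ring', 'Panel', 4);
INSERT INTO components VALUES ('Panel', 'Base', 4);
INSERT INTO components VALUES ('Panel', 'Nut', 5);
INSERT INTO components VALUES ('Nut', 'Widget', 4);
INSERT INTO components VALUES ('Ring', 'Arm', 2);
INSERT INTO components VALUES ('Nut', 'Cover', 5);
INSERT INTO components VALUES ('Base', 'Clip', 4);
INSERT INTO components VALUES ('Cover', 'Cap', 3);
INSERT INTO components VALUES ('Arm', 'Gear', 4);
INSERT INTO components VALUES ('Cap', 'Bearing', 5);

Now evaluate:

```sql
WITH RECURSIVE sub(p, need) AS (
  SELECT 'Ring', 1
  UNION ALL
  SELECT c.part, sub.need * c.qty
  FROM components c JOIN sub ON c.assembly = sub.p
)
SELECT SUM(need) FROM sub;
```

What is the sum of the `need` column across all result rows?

2095

Base: (Ring, need=1).
Iteration 1: components of {Ring} -> Arm = 1*2 = 2, Panel = 1*4 = 4.
Iteration 2: components of {Arm,Panel} -> Base = 4*4 = 16, Gear = 2*4 = 8, Nut = 4*5 = 20.
Iteration 3: components of {Base,Gear,Nut} -> Clip = 16*4 = 64, Cover = 20*5 = 100, Widget = 20*4 = 80.
Iteration 4: components of {Clip,Cover,Widget} -> Cap = 100*3 = 300.
Iteration 5: components of {Cap} -> Bearing = 300*5 = 1500.
Iteration 6: no further components; recursion stops.
SUM(need) = 1 + 4 + 2 + 16 + 20 + 8 + 64 + 80 + 100 + 300 + 1500 = 2095.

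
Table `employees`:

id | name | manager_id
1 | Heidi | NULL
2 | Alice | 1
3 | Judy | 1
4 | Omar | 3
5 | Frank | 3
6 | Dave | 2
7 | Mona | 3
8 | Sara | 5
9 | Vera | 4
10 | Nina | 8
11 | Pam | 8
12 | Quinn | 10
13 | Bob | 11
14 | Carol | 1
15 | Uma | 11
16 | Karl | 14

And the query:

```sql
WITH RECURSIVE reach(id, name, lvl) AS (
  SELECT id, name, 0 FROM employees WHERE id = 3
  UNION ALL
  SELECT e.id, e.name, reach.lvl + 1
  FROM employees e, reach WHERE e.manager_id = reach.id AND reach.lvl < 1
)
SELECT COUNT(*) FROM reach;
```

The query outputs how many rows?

Base: id=3 (Judy) at lvl 0.
Iteration 1: rows with manager_id in {3} -> Omar (id 4, lvl 1), Frank (id 5, lvl 1), Mona (id 7, lvl 1).
Iteration 2: lvl < 1 fails for all current rows; recursion stops.
Total rows emitted: 4.

4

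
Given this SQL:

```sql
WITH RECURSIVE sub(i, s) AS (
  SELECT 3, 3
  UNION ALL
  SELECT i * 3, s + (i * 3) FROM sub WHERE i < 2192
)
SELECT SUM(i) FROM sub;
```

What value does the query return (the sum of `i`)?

9840

Base: i=3, s=3.
Iteration 1: 3 < 2192 holds -> i = 3 * 3 = 9, s = 3 + 9 = 12.
Iteration 2: 9 < 2192 holds -> i = 9 * 3 = 27, s = 12 + 27 = 39.
Iteration 3: 27 < 2192 holds -> i = 27 * 3 = 81, s = 39 + 81 = 120.
Iteration 4: 81 < 2192 holds -> i = 81 * 3 = 243, s = 120 + 243 = 363.
Iteration 5: 243 < 2192 holds -> i = 243 * 3 = 729, s = 363 + 729 = 1092.
Iteration 6: 729 < 2192 holds -> i = 729 * 3 = 2187, s = 1092 + 2187 = 3279.
Iteration 7: 2187 < 2192 holds -> i = 2187 * 3 = 6561, s = 3279 + 6561 = 9840.
Iteration 8: 6561 < 2192 fails; recursion stops.
SUM(i) = 3 + 9 + 27 + 81 + 243 + 729 + 2187 + 6561 = 9840.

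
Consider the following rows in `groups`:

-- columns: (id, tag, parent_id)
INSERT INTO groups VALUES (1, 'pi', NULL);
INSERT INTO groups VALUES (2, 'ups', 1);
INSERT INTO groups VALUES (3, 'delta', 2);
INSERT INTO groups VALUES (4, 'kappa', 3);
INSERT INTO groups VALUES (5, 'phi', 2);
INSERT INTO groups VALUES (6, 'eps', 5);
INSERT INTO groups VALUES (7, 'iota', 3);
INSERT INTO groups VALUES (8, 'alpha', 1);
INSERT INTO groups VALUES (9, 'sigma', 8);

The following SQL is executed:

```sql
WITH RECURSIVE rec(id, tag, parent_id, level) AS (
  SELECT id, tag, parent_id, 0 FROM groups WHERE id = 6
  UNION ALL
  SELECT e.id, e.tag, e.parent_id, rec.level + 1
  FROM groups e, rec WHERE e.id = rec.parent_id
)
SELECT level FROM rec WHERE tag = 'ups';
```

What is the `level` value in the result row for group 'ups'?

Base: id=6 (eps), parent_id=5, level 0.
Iteration 1: join on id=5 -> phi (id 5, parent_id=2, level 1).
Iteration 2: join on id=2 -> ups (id 2, parent_id=1, level 2).
Iteration 3: join on id=1 -> pi (id 1, parent_id=NULL, level 3).
Iteration 4: parent_id is NULL; no match; recursion stops.

2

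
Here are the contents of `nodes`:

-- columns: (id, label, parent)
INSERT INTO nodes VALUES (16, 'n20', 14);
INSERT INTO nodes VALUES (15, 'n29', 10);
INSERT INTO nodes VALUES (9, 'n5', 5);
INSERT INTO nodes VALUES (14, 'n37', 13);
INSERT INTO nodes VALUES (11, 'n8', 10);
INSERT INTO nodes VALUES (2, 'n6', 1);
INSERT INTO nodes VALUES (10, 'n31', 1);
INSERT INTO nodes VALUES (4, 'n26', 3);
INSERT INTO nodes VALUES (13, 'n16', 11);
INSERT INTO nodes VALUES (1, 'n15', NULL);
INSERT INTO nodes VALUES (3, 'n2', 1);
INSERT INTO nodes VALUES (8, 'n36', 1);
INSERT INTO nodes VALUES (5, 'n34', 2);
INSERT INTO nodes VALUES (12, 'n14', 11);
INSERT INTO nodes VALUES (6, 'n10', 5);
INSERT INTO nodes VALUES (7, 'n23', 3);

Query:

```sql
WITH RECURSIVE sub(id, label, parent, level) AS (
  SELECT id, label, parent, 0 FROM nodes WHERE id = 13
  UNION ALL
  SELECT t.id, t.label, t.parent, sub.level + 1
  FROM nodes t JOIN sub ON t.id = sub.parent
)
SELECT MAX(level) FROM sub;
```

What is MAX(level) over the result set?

3

Base: id=13 (n16), parent=11, level 0.
Iteration 1: join on id=11 -> n8 (id 11, parent=10, level 1).
Iteration 2: join on id=10 -> n31 (id 10, parent=1, level 2).
Iteration 3: join on id=1 -> n15 (id 1, parent=NULL, level 3).
Iteration 4: parent is NULL; no match; recursion stops.
level values: 0, 1, 2, 3; the maximum is 3.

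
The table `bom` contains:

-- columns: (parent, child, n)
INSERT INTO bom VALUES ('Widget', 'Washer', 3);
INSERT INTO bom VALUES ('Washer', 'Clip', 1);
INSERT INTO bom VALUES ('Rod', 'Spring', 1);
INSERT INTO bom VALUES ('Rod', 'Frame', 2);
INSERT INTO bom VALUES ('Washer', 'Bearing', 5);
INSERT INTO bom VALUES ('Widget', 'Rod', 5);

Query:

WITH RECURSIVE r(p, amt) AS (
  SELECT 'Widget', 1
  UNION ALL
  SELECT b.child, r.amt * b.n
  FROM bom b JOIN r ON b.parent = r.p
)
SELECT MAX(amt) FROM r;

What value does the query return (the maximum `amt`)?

Base: (Widget, amt=1).
Iteration 1: components of {Widget} -> Rod = 1*5 = 5, Washer = 1*3 = 3.
Iteration 2: components of {Rod,Washer} -> Bearing = 3*5 = 15, Clip = 3*1 = 3, Frame = 5*2 = 10, Spring = 5*1 = 5.
Iteration 3: no further components; recursion stops.
amt values: 1, 3, 5, 15, 3, 5, 10; the maximum is 15.

15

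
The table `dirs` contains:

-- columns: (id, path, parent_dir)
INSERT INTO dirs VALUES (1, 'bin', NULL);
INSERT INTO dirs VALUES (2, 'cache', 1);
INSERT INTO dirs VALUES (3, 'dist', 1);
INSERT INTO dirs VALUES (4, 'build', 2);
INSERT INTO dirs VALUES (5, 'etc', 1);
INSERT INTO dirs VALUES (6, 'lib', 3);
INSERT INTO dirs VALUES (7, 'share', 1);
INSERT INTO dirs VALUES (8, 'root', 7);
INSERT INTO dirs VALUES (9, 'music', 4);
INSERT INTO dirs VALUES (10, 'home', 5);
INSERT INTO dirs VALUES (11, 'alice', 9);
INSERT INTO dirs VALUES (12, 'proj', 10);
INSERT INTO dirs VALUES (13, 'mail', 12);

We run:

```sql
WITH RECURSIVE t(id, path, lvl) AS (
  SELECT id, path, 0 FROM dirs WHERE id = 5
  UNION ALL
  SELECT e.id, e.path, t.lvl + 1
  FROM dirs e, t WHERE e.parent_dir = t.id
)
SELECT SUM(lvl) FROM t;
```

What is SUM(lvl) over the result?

6

Base: id=5 (etc) at lvl 0.
Iteration 1: rows with parent_dir in {5} -> home (id 10, lvl 1).
Iteration 2: rows with parent_dir in {10} -> proj (id 12, lvl 2).
Iteration 3: rows with parent_dir in {12} -> mail (id 13, lvl 3).
Iteration 4: no rows with parent_dir in {13}; recursion stops.
SUM(lvl) = 0 + 1 + 2 + 3 = 6.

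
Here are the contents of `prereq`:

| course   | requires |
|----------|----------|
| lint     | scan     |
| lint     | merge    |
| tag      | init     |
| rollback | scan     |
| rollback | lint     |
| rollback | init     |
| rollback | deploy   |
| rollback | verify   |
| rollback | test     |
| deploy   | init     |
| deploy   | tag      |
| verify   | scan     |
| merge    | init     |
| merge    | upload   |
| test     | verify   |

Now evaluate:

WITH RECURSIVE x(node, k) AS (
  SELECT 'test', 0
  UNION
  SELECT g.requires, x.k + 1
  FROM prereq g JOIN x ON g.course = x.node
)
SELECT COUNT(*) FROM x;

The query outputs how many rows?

3

Base: (test, k=0).
Iteration 1: edges from {test} -> (verify, k=1).
Iteration 2: edges from {verify} -> (scan, k=2).
Iteration 3: no outgoing edges from {scan}; recursion stops.
Total rows emitted: 3.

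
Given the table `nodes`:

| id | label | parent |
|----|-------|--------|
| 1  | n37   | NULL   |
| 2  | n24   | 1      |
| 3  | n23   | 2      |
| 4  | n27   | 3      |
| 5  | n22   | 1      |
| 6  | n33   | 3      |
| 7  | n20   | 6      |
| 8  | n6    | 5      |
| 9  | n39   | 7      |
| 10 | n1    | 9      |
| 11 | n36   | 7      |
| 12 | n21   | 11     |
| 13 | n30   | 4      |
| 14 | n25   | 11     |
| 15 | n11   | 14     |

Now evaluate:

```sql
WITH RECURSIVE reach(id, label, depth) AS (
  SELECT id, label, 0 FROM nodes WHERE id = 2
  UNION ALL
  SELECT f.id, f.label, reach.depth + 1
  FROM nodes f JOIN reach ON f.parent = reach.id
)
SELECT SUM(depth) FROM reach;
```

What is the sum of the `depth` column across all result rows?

Base: id=2 (n24) at depth 0.
Iteration 1: rows with parent in {2} -> n23 (id 3, depth 1).
Iteration 2: rows with parent in {3} -> n27 (id 4, depth 2), n33 (id 6, depth 2).
Iteration 3: rows with parent in {4,6} -> n20 (id 7, depth 3), n30 (id 13, depth 3).
Iteration 4: rows with parent in {7,13} -> n39 (id 9, depth 4), n36 (id 11, depth 4).
Iteration 5: rows with parent in {9,11} -> n1 (id 10, depth 5), n21 (id 12, depth 5), n25 (id 14, depth 5).
Iteration 6: rows with parent in {10,12,14} -> n11 (id 15, depth 6).
Iteration 7: no rows with parent in {15}; recursion stops.
SUM(depth) = 0 + 1 + 2 + 2 + 3 + 3 + 4 + 4 + 5 + 5 + 5 + 6 = 40.

40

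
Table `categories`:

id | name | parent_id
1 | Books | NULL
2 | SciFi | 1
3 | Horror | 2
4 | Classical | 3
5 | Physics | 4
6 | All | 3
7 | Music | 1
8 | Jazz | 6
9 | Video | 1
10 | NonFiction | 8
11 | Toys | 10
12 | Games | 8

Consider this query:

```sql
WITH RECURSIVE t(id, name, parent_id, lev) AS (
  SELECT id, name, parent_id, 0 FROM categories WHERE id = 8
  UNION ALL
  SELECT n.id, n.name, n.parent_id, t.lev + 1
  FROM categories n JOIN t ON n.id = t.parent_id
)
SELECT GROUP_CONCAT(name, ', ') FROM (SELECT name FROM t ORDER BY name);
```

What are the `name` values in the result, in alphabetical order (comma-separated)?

Base: id=8 (Jazz), parent_id=6, lev 0.
Iteration 1: join on id=6 -> All (id 6, parent_id=3, lev 1).
Iteration 2: join on id=3 -> Horror (id 3, parent_id=2, lev 2).
Iteration 3: join on id=2 -> SciFi (id 2, parent_id=1, lev 3).
Iteration 4: join on id=1 -> Books (id 1, parent_id=NULL, lev 4).
Iteration 5: parent_id is NULL; no match; recursion stops.

All, Books, Horror, Jazz, SciFi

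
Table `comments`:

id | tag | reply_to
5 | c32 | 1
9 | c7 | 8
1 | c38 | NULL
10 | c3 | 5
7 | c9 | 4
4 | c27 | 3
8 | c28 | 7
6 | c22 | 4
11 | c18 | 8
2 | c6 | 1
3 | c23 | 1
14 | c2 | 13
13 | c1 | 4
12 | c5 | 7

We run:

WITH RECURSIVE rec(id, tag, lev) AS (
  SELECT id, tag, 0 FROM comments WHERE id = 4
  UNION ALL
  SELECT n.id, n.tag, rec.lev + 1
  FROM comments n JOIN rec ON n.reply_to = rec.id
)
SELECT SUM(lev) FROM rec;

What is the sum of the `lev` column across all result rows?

15

Base: id=4 (c27) at lev 0.
Iteration 1: rows with reply_to in {4} -> c22 (id 6, lev 1), c9 (id 7, lev 1), c1 (id 13, lev 1).
Iteration 2: rows with reply_to in {6,7,13} -> c28 (id 8, lev 2), c5 (id 12, lev 2), c2 (id 14, lev 2).
Iteration 3: rows with reply_to in {8,12,14} -> c7 (id 9, lev 3), c18 (id 11, lev 3).
Iteration 4: no rows with reply_to in {9,11}; recursion stops.
SUM(lev) = 0 + 1 + 1 + 1 + 2 + 2 + 2 + 3 + 3 = 15.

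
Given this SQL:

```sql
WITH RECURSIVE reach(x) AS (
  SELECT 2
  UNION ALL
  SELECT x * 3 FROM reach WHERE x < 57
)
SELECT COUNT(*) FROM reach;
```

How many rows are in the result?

Base: x=2.
Iteration 1: 2 < 57 holds -> x = 2 * 3 = 6.
Iteration 2: 6 < 57 holds -> x = 6 * 3 = 18.
Iteration 3: 18 < 57 holds -> x = 18 * 3 = 54.
Iteration 4: 54 < 57 holds -> x = 54 * 3 = 162.
Iteration 5: 162 < 57 fails; recursion stops.
Total rows emitted: 5.

5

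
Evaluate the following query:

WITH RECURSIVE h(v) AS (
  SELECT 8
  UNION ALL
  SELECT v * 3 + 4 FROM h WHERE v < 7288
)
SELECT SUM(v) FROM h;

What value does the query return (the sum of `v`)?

10916

Base: v=8.
Iteration 1: 8 < 7288 holds -> v = 8 * 3 + 4 = 28.
Iteration 2: 28 < 7288 holds -> v = 28 * 3 + 4 = 88.
Iteration 3: 88 < 7288 holds -> v = 88 * 3 + 4 = 268.
Iteration 4: 268 < 7288 holds -> v = 268 * 3 + 4 = 808.
Iteration 5: 808 < 7288 holds -> v = 808 * 3 + 4 = 2428.
Iteration 6: 2428 < 7288 holds -> v = 2428 * 3 + 4 = 7288.
Iteration 7: 7288 < 7288 fails; recursion stops.
SUM(v) = 8 + 28 + 88 + 268 + 808 + 2428 + 7288 = 10916.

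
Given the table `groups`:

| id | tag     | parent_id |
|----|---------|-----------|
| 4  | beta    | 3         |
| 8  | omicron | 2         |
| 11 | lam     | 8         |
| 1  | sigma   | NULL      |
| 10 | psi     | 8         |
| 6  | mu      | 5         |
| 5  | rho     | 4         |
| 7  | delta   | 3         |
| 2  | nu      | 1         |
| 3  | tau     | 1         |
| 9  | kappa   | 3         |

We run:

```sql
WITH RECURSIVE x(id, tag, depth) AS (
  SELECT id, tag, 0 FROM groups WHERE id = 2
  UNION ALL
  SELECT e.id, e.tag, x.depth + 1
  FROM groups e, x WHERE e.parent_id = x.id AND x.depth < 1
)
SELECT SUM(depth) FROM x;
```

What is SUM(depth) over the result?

1

Base: id=2 (nu) at depth 0.
Iteration 1: rows with parent_id in {2} -> omicron (id 8, depth 1).
Iteration 2: depth < 1 fails for all current rows; recursion stops.
SUM(depth) = 0 + 1 = 1.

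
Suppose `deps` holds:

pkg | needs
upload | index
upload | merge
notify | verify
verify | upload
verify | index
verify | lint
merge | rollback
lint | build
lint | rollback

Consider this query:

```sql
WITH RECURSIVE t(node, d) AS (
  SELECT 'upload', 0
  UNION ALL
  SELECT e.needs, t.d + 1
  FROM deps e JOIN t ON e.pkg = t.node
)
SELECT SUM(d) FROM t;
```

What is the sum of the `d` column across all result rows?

Base: (upload, d=0).
Iteration 1: edges from {upload} -> (index, d=1), (merge, d=1).
Iteration 2: edges from {index,merge} -> (rollback, d=2).
Iteration 3: no outgoing edges from {rollback}; recursion stops.
SUM(d) = 0 + 1 + 1 + 2 = 4.

4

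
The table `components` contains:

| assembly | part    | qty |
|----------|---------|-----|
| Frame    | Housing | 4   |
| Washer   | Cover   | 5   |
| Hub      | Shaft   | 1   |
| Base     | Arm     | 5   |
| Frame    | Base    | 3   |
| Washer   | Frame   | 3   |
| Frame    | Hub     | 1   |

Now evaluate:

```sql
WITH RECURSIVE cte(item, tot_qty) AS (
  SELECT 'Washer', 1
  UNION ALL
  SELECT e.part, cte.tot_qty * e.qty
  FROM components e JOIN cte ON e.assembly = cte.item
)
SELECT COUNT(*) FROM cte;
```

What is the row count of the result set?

Base: (Washer, tot_qty=1).
Iteration 1: components of {Washer} -> Cover = 1*5 = 5, Frame = 1*3 = 3.
Iteration 2: components of {Cover,Frame} -> Base = 3*3 = 9, Housing = 3*4 = 12, Hub = 3*1 = 3.
Iteration 3: components of {Base,Housing,Hub} -> Arm = 9*5 = 45, Shaft = 3*1 = 3.
Iteration 4: no further components; recursion stops.
Total rows emitted: 8.

8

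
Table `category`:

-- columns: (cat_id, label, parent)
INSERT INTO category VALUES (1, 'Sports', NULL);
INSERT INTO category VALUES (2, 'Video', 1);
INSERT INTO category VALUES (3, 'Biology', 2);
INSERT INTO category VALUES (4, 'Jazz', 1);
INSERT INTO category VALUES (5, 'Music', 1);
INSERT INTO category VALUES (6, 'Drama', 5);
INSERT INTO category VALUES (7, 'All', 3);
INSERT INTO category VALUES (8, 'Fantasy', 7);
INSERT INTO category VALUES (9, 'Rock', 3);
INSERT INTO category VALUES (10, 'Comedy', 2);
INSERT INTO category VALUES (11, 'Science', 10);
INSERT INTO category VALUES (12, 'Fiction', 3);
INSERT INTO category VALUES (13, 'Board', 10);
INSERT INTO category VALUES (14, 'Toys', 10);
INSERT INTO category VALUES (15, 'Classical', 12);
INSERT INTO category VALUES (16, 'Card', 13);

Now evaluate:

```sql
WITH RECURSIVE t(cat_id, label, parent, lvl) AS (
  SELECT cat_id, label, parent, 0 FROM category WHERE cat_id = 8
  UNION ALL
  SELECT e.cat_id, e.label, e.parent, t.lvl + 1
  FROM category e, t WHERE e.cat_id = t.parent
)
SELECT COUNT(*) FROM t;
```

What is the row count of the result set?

5

Base: cat_id=8 (Fantasy), parent=7, lvl 0.
Iteration 1: join on cat_id=7 -> All (id 7, parent=3, lvl 1).
Iteration 2: join on cat_id=3 -> Biology (id 3, parent=2, lvl 2).
Iteration 3: join on cat_id=2 -> Video (id 2, parent=1, lvl 3).
Iteration 4: join on cat_id=1 -> Sports (id 1, parent=NULL, lvl 4).
Iteration 5: parent is NULL; no match; recursion stops.
Total rows emitted: 5.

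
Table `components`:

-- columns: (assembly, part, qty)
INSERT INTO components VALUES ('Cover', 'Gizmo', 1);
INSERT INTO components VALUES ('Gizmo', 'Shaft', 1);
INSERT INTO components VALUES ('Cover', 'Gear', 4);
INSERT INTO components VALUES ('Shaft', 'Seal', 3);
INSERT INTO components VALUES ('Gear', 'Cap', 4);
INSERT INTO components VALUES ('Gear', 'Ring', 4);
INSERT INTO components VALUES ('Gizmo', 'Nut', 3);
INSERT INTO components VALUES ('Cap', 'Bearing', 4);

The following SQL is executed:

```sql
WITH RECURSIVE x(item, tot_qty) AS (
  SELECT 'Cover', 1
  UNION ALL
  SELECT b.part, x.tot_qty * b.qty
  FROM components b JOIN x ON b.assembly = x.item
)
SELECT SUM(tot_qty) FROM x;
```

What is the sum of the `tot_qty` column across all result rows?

Base: (Cover, tot_qty=1).
Iteration 1: components of {Cover} -> Gear = 1*4 = 4, Gizmo = 1*1 = 1.
Iteration 2: components of {Gear,Gizmo} -> Cap = 4*4 = 16, Nut = 1*3 = 3, Ring = 4*4 = 16, Shaft = 1*1 = 1.
Iteration 3: components of {Cap,Nut,Ring,Shaft} -> Bearing = 16*4 = 64, Seal = 1*3 = 3.
Iteration 4: no further components; recursion stops.
SUM(tot_qty) = 1 + 1 + 4 + 1 + 3 + 16 + 16 + 3 + 64 = 109.

109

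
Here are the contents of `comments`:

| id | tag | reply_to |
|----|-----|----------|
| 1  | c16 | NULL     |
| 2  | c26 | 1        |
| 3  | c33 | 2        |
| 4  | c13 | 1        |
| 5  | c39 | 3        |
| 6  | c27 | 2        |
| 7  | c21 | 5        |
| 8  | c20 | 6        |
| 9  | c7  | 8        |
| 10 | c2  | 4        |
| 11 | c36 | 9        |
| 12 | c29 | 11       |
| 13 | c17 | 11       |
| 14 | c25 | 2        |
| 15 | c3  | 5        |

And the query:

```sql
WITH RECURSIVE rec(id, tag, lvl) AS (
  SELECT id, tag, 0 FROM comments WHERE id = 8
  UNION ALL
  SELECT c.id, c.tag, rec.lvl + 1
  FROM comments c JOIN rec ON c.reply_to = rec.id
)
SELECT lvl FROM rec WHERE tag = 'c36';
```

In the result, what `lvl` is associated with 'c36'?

Base: id=8 (c20) at lvl 0.
Iteration 1: rows with reply_to in {8} -> c7 (id 9, lvl 1).
Iteration 2: rows with reply_to in {9} -> c36 (id 11, lvl 2).
Iteration 3: rows with reply_to in {11} -> c29 (id 12, lvl 3), c17 (id 13, lvl 3).
Iteration 4: no rows with reply_to in {12,13}; recursion stops.

2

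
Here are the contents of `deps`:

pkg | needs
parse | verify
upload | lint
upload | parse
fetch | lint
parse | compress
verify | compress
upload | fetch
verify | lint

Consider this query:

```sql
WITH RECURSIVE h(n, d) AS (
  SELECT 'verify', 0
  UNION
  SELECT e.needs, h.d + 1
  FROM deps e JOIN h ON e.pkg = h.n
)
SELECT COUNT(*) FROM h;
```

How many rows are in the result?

3

Base: (verify, d=0).
Iteration 1: edges from {verify} -> (compress, d=1), (lint, d=1).
Iteration 2: no outgoing edges from {compress,lint}; recursion stops.
Total rows emitted: 3.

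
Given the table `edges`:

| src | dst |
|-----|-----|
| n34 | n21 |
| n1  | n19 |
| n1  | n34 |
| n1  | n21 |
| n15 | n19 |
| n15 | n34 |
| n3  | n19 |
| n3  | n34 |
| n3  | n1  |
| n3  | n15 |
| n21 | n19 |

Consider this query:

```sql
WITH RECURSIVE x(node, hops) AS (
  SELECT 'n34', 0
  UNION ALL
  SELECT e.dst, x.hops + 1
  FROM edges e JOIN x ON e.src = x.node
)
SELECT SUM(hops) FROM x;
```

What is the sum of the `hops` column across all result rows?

3

Base: (n34, hops=0).
Iteration 1: edges from {n34} -> (n21, hops=1).
Iteration 2: edges from {n21} -> (n19, hops=2).
Iteration 3: no outgoing edges from {n19}; recursion stops.
SUM(hops) = 0 + 1 + 2 = 3.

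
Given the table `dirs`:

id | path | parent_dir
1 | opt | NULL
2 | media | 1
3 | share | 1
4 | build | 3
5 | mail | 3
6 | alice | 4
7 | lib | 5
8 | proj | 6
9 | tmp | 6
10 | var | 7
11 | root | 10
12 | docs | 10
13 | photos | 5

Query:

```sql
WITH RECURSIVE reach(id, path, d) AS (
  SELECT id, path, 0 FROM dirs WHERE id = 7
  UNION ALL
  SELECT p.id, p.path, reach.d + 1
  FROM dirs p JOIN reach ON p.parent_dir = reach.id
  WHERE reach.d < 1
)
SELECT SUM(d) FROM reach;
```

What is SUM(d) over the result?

1

Base: id=7 (lib) at d 0.
Iteration 1: rows with parent_dir in {7} -> var (id 10, d 1).
Iteration 2: d < 1 fails for all current rows; recursion stops.
SUM(d) = 0 + 1 = 1.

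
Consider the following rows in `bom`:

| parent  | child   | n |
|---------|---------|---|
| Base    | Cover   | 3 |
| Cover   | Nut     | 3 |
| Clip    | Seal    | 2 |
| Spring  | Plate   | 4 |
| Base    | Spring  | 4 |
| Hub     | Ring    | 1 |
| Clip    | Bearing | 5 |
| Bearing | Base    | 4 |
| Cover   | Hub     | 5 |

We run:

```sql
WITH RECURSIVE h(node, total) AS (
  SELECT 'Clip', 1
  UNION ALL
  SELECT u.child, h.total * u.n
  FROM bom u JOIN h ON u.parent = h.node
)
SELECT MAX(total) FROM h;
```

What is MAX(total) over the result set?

320

Base: (Clip, total=1).
Iteration 1: components of {Clip} -> Bearing = 1*5 = 5, Seal = 1*2 = 2.
Iteration 2: components of {Bearing,Seal} -> Base = 5*4 = 20.
Iteration 3: components of {Base} -> Cover = 20*3 = 60, Spring = 20*4 = 80.
Iteration 4: components of {Cover,Spring} -> Hub = 60*5 = 300, Nut = 60*3 = 180, Plate = 80*4 = 320.
Iteration 5: components of {Hub,Nut,Plate} -> Ring = 300*1 = 300.
Iteration 6: no further components; recursion stops.
total values: 1, 5, 2, 20, 60, 80, 300, 180, 320, 300; the maximum is 320.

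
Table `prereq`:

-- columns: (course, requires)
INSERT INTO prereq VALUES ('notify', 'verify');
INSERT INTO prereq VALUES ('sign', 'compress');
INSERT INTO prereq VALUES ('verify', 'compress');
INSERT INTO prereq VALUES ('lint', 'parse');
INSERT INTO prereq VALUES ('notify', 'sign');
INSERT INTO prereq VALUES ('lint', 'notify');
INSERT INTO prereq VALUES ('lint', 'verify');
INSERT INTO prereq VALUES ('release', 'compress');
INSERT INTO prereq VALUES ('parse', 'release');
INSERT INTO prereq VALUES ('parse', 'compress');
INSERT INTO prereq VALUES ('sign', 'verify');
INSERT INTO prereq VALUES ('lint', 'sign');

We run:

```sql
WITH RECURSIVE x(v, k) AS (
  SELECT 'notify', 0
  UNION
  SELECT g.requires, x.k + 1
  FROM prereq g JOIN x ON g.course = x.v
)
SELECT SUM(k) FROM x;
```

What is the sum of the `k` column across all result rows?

Base: (notify, k=0).
Iteration 1: edges from {notify} -> (sign, k=1), (verify, k=1).
Iteration 2: edges from {sign,verify} -> (compress, k=2), (verify, k=2). [UNION drops 1 duplicate row(s)]
Iteration 3: edges from {compress,verify} -> (compress, k=3).
Iteration 4: no outgoing edges from {compress}; recursion stops.
SUM(k) = 0 + 1 + 1 + 2 + 2 + 3 = 9.

9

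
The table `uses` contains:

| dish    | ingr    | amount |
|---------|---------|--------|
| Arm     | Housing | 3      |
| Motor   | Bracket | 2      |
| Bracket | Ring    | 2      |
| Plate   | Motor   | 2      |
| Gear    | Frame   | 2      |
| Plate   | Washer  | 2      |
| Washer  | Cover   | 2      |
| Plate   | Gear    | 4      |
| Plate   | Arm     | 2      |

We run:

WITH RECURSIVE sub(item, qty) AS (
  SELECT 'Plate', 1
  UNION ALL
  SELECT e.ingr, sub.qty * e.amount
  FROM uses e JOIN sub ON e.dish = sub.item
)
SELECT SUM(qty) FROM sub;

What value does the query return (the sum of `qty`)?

Base: (Plate, qty=1).
Iteration 1: components of {Plate} -> Arm = 1*2 = 2, Gear = 1*4 = 4, Motor = 1*2 = 2, Washer = 1*2 = 2.
Iteration 2: components of {Arm,Gear,Motor,Washer} -> Bracket = 2*2 = 4, Cover = 2*2 = 4, Frame = 4*2 = 8, Housing = 2*3 = 6.
Iteration 3: components of {Bracket,Cover,Frame,Housing} -> Ring = 4*2 = 8.
Iteration 4: no further components; recursion stops.
SUM(qty) = 1 + 2 + 4 + 2 + 2 + 4 + 8 + 4 + 6 + 8 = 41.

41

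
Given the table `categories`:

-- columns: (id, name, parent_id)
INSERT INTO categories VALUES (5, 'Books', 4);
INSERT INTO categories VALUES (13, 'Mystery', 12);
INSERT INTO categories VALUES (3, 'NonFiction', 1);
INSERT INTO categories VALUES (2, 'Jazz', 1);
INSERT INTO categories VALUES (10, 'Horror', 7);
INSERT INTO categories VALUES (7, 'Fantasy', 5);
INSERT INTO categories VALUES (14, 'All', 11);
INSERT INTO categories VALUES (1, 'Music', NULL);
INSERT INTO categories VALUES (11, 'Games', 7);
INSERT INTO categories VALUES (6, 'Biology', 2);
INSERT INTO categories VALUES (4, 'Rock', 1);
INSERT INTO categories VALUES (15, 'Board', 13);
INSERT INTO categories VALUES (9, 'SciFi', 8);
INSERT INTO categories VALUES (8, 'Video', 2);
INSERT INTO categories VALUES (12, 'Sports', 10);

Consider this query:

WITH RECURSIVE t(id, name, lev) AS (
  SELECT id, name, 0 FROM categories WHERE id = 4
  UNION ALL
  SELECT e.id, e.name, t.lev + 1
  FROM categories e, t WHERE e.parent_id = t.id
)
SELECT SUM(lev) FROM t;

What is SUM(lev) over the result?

Base: id=4 (Rock) at lev 0.
Iteration 1: rows with parent_id in {4} -> Books (id 5, lev 1).
Iteration 2: rows with parent_id in {5} -> Fantasy (id 7, lev 2).
Iteration 3: rows with parent_id in {7} -> Horror (id 10, lev 3), Games (id 11, lev 3).
Iteration 4: rows with parent_id in {10,11} -> Sports (id 12, lev 4), All (id 14, lev 4).
Iteration 5: rows with parent_id in {12,14} -> Mystery (id 13, lev 5).
Iteration 6: rows with parent_id in {13} -> Board (id 15, lev 6).
Iteration 7: no rows with parent_id in {15}; recursion stops.
SUM(lev) = 0 + 1 + 2 + 3 + 3 + 4 + 4 + 5 + 6 = 28.

28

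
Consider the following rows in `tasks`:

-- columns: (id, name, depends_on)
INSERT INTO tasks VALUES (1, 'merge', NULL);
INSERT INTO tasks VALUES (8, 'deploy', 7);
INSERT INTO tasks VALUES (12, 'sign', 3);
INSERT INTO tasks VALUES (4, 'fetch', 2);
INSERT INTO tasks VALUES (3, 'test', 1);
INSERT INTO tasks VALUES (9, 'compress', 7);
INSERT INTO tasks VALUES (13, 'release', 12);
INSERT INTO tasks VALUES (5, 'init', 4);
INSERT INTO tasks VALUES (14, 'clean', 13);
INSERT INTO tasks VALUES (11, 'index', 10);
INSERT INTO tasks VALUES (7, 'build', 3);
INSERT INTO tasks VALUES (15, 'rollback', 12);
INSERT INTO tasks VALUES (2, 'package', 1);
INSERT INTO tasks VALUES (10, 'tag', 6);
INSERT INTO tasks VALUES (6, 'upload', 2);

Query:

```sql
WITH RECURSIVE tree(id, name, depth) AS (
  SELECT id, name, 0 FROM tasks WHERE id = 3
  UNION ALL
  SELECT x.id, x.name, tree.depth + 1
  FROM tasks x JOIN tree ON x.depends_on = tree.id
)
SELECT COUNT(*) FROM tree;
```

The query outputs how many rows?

Base: id=3 (test) at depth 0.
Iteration 1: rows with depends_on in {3} -> build (id 7, depth 1), sign (id 12, depth 1).
Iteration 2: rows with depends_on in {7,12} -> deploy (id 8, depth 2), compress (id 9, depth 2), release (id 13, depth 2), rollback (id 15, depth 2).
Iteration 3: rows with depends_on in {8,9,13,15} -> clean (id 14, depth 3).
Iteration 4: no rows with depends_on in {14}; recursion stops.
Total rows emitted: 8.

8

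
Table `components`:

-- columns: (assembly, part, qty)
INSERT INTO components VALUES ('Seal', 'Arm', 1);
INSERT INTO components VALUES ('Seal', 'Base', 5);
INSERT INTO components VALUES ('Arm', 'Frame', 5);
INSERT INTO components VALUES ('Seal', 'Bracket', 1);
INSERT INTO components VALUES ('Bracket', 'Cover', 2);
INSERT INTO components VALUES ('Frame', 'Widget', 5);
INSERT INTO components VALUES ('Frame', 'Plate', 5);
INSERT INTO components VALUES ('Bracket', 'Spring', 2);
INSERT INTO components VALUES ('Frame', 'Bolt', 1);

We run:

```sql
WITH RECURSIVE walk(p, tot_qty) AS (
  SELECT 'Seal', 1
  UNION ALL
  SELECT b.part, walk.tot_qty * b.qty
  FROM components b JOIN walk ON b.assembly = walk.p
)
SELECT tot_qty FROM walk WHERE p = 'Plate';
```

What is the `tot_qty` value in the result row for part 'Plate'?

25

Base: (Seal, tot_qty=1).
Iteration 1: components of {Seal} -> Arm = 1*1 = 1, Base = 1*5 = 5, Bracket = 1*1 = 1.
Iteration 2: components of {Arm,Base,Bracket} -> Cover = 1*2 = 2, Frame = 1*5 = 5, Spring = 1*2 = 2.
Iteration 3: components of {Cover,Frame,Spring} -> Bolt = 5*1 = 5, Plate = 5*5 = 25, Widget = 5*5 = 25.
Iteration 4: no further components; recursion stops.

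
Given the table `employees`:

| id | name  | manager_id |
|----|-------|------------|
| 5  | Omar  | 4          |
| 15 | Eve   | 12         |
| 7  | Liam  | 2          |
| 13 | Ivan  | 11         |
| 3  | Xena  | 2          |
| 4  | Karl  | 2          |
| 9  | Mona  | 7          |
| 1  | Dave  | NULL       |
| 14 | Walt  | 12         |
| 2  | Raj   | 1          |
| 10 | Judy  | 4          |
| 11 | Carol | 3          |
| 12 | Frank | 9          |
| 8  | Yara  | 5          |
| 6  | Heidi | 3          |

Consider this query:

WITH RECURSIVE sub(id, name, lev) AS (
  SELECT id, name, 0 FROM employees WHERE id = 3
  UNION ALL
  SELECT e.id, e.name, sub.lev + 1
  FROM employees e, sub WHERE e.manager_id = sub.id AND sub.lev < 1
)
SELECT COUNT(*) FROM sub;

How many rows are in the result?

3

Base: id=3 (Xena) at lev 0.
Iteration 1: rows with manager_id in {3} -> Heidi (id 6, lev 1), Carol (id 11, lev 1).
Iteration 2: lev < 1 fails for all current rows; recursion stops.
Total rows emitted: 3.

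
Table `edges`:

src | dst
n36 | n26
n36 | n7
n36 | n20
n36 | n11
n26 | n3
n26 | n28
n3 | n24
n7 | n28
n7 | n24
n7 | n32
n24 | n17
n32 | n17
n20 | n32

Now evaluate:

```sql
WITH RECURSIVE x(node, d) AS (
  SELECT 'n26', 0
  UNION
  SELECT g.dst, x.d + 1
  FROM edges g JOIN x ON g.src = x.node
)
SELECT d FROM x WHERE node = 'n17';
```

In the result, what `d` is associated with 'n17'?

3

Base: (n26, d=0).
Iteration 1: edges from {n26} -> (n28, d=1), (n3, d=1).
Iteration 2: edges from {n28,n3} -> (n24, d=2).
Iteration 3: edges from {n24} -> (n17, d=3).
Iteration 4: no outgoing edges from {n17}; recursion stops.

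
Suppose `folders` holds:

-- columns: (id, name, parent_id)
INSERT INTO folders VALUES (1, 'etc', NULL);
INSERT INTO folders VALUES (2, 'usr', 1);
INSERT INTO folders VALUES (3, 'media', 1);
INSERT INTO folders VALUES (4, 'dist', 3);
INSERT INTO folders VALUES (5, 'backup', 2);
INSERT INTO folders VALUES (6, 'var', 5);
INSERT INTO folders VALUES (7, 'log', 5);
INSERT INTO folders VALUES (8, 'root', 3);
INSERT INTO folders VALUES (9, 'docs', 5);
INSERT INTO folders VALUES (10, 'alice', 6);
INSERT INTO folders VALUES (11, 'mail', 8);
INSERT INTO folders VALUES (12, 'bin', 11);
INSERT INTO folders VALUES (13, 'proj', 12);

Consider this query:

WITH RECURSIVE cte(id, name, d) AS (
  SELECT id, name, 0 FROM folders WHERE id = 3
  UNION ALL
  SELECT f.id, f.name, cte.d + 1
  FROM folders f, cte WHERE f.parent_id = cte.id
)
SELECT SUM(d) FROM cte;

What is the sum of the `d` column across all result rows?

Base: id=3 (media) at d 0.
Iteration 1: rows with parent_id in {3} -> dist (id 4, d 1), root (id 8, d 1).
Iteration 2: rows with parent_id in {4,8} -> mail (id 11, d 2).
Iteration 3: rows with parent_id in {11} -> bin (id 12, d 3).
Iteration 4: rows with parent_id in {12} -> proj (id 13, d 4).
Iteration 5: no rows with parent_id in {13}; recursion stops.
SUM(d) = 0 + 1 + 1 + 2 + 3 + 4 = 11.

11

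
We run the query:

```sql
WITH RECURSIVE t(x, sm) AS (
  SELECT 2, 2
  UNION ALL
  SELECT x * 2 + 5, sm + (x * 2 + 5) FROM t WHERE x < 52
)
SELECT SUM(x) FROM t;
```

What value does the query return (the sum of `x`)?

192

Base: x=2, sm=2.
Iteration 1: 2 < 52 holds -> x = 2 * 2 + 5 = 9, sm = 2 + 9 = 11.
Iteration 2: 9 < 52 holds -> x = 9 * 2 + 5 = 23, sm = 11 + 23 = 34.
Iteration 3: 23 < 52 holds -> x = 23 * 2 + 5 = 51, sm = 34 + 51 = 85.
Iteration 4: 51 < 52 holds -> x = 51 * 2 + 5 = 107, sm = 85 + 107 = 192.
Iteration 5: 107 < 52 fails; recursion stops.
SUM(x) = 2 + 9 + 23 + 51 + 107 = 192.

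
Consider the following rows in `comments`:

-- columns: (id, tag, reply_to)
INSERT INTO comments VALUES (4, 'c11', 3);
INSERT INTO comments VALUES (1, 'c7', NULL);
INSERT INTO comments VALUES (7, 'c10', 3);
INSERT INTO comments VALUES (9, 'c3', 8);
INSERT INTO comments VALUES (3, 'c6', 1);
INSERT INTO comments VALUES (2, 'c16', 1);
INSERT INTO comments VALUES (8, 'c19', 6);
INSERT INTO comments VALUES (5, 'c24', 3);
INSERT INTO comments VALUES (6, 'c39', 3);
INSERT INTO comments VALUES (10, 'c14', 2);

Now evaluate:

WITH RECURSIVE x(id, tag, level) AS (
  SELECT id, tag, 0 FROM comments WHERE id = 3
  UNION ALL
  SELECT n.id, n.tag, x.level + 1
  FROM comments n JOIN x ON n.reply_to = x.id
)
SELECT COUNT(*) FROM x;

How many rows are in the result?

7

Base: id=3 (c6) at level 0.
Iteration 1: rows with reply_to in {3} -> c11 (id 4, level 1), c24 (id 5, level 1), c39 (id 6, level 1), c10 (id 7, level 1).
Iteration 2: rows with reply_to in {4,5,6,7} -> c19 (id 8, level 2).
Iteration 3: rows with reply_to in {8} -> c3 (id 9, level 3).
Iteration 4: no rows with reply_to in {9}; recursion stops.
Total rows emitted: 7.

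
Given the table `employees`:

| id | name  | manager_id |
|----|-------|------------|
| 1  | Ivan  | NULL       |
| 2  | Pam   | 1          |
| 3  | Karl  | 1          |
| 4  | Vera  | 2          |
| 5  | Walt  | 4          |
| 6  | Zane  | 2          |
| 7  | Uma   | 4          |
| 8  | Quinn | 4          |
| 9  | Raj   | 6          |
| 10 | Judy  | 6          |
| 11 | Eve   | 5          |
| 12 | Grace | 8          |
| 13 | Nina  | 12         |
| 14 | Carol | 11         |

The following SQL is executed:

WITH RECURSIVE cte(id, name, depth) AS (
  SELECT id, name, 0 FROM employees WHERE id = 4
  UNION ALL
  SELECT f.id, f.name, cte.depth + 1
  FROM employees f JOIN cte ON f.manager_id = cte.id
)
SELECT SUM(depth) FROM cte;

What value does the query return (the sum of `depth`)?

Base: id=4 (Vera) at depth 0.
Iteration 1: rows with manager_id in {4} -> Walt (id 5, depth 1), Uma (id 7, depth 1), Quinn (id 8, depth 1).
Iteration 2: rows with manager_id in {5,7,8} -> Eve (id 11, depth 2), Grace (id 12, depth 2).
Iteration 3: rows with manager_id in {11,12} -> Nina (id 13, depth 3), Carol (id 14, depth 3).
Iteration 4: no rows with manager_id in {13,14}; recursion stops.
SUM(depth) = 0 + 1 + 1 + 1 + 2 + 2 + 3 + 3 = 13.

13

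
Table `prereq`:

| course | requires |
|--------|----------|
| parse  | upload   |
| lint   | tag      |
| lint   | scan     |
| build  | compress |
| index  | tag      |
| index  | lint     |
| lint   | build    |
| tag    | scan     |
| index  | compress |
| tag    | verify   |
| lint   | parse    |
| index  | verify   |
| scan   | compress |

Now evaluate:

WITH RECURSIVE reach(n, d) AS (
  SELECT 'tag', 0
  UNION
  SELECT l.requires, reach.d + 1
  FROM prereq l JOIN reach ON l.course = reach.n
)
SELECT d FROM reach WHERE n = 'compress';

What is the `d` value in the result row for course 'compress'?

Base: (tag, d=0).
Iteration 1: edges from {tag} -> (scan, d=1), (verify, d=1).
Iteration 2: edges from {scan,verify} -> (compress, d=2).
Iteration 3: no outgoing edges from {compress}; recursion stops.

2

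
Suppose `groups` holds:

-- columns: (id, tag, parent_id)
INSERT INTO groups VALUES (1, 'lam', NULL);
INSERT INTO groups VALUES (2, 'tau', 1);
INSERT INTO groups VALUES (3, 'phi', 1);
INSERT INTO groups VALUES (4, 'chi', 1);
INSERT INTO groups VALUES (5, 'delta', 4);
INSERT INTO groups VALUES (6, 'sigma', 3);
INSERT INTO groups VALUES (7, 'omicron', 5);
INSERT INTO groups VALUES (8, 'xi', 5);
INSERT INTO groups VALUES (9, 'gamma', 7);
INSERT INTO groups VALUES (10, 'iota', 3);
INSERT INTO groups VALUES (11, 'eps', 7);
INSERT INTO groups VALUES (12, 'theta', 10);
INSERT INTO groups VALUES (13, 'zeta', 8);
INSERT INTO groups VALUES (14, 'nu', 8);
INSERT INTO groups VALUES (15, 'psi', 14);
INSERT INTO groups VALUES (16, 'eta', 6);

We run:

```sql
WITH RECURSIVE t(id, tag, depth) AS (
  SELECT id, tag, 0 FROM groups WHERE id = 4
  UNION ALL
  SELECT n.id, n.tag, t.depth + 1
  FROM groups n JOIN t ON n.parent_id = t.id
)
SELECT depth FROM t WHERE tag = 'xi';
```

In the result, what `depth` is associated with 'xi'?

Base: id=4 (chi) at depth 0.
Iteration 1: rows with parent_id in {4} -> delta (id 5, depth 1).
Iteration 2: rows with parent_id in {5} -> omicron (id 7, depth 2), xi (id 8, depth 2).
Iteration 3: rows with parent_id in {7,8} -> gamma (id 9, depth 3), eps (id 11, depth 3), zeta (id 13, depth 3), nu (id 14, depth 3).
Iteration 4: rows with parent_id in {9,11,13,14} -> psi (id 15, depth 4).
Iteration 5: no rows with parent_id in {15}; recursion stops.

2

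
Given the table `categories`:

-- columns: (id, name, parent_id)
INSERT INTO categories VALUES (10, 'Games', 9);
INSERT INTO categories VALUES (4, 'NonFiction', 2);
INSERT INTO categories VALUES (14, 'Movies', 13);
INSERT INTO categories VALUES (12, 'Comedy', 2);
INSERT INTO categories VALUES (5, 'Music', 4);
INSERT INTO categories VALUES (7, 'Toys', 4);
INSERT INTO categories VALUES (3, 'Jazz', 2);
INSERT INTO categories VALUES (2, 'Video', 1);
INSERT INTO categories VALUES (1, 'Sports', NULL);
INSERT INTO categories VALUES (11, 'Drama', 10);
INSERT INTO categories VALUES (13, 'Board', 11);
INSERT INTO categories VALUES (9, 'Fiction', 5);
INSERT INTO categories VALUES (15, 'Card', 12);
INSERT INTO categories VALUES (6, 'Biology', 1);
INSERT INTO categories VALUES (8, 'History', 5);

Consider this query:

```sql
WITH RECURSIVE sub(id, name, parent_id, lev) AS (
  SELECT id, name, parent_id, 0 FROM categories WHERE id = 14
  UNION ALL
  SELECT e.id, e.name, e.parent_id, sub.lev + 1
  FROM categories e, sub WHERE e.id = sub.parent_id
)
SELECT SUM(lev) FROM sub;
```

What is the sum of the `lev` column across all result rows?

36

Base: id=14 (Movies), parent_id=13, lev 0.
Iteration 1: join on id=13 -> Board (id 13, parent_id=11, lev 1).
Iteration 2: join on id=11 -> Drama (id 11, parent_id=10, lev 2).
Iteration 3: join on id=10 -> Games (id 10, parent_id=9, lev 3).
Iteration 4: join on id=9 -> Fiction (id 9, parent_id=5, lev 4).
Iteration 5: join on id=5 -> Music (id 5, parent_id=4, lev 5).
Iteration 6: join on id=4 -> NonFiction (id 4, parent_id=2, lev 6).
Iteration 7: join on id=2 -> Video (id 2, parent_id=1, lev 7).
Iteration 8: join on id=1 -> Sports (id 1, parent_id=NULL, lev 8).
Iteration 9: parent_id is NULL; no match; recursion stops.
SUM(lev) = 0 + 1 + 2 + 3 + 4 + 5 + 6 + 7 + 8 = 36.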